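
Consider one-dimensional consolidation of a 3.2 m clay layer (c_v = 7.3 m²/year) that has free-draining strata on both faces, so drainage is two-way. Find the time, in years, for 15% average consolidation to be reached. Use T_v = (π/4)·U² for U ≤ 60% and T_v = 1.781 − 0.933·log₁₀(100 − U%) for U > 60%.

t ≈ 0.0062 years

Drainage path length: H_d = H/2 = 1.6 m (double drainage).
U ≤ 60%: T_v = (π/4)·U² = (π/4)×0.15² = 0.017671.
t = T_v·H_d²/c_v = 0.017671×1.6²/7.3 = 0.006197 years.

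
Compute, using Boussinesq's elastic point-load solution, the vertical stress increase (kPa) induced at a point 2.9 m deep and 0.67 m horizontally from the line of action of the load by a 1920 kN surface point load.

Δσ_z ≈ 95.7 kPa

Boussinesq vertical stress below a point load on an elastic half-space:
Δσ_z = 3P/(2πz²) · [1 + (r/z)²]^(−5/2)
r/z = 0.67/2.9 = 0.23103; [1+(r/z)²]^(−5/2) = 0.87809.
Δσ_z = 3×1920/(2π×2.9²) × 0.87809 = 109.01 × 0.87809 = 95.72 kPa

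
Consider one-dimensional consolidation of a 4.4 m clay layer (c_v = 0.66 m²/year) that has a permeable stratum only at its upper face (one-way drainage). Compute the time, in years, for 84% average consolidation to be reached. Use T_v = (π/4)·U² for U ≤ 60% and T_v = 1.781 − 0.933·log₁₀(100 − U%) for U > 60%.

Drainage path length: H_d = H = 4.4 m (single drainage).
U > 60%: T_v = 1.781 − 0.933·log₁₀(100 − 84) = 0.65756.
t = T_v·H_d²/c_v = 0.65756×4.4²/0.66 = 19.29 years.

t ≈ 19.3 years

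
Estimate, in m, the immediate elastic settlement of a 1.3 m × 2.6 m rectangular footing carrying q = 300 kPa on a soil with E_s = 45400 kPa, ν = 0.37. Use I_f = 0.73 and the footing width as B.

S_e ≈ 0.00541 m

Immediate (elastic) settlement: S_e = q·B·(1−ν²)/E_s · I_f.
S_e = 300 × 1.3 × (1 − 0.37²) / 45400 × 0.73
    = 300 × 1.3 × 0.8631 / 45400 × 0.73
    = 0.005412 m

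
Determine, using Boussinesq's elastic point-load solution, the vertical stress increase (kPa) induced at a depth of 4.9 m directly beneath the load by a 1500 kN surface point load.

Boussinesq vertical stress below a point load on an elastic half-space:
Δσ_z = 3P/(2πz²) · [1 + (r/z)²]^(−5/2)
r/z = 0/4.9 = 0; [1+(r/z)²]^(−5/2) = 1.
Δσ_z = 3×1500/(2π×4.9²) × 1 = 29.829 × 1 = 29.83 kPa

Δσ_z ≈ 29.8 kPa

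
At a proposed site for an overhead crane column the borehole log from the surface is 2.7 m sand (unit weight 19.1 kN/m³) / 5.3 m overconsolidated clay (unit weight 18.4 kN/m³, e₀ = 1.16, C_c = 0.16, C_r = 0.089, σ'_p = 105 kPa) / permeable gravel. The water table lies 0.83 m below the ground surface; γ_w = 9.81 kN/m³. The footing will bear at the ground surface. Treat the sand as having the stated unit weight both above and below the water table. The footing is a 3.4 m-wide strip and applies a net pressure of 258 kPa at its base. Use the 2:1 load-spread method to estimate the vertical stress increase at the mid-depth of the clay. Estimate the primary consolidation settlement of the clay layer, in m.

Mid-depth of clay below the ground surface: z = 2.7 + 5.3/2 = 5.35 m.
Total vertical stress at mid-clay: σ_v = 19.1×2.7 + 18.4×2.65 = 100.33 kPa.
Pore pressure: u = 9.81×(5.35 − 0.83) = 44.341 kPa.
Initial effective stress: σ'_0 = σ_v − u = 100.33 − 44.341 = 55.989 kPa.
Stress increase at mid-clay by the 2:1 spreading method:
Δσ = qB/(B+z) = 258×3.4/(3.4+5.35) = 100.25 kPa
Final effective stress: σ'_f = 55.989 + 100.25 = 156.24 kPa.
σ'_f = 156.24 > σ'_p = 105 kPa, so the stress path crosses the preconsolidation pressure — recompression up to σ'_p, then virgin compression beyond:
S_c = H/(1+e₀)·[C_r·log₁₀(σ'_p/σ'_0) + C_c·log₁₀(σ'_f/σ'_p)]
    = 5.3/2.16 × [0.089×log₁₀(105/55.989) + 0.16×log₁₀(156.24/105)]
    = 2.4537 × [0.024305 + 0.027616] = 0.1274 m

S_c ≈ 0.127 m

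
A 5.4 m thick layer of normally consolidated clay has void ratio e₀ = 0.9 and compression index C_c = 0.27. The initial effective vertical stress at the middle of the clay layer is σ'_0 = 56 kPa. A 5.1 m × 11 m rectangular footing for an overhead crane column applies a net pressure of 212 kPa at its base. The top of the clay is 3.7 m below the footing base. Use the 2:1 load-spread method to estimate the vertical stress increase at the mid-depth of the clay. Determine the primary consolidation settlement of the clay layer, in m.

S_c ≈ 0.241 m

Mid-depth of clay below the footing base: z = 3.7 + 5.4/2 = 6.4 m.
Stress increase at mid-clay by the 2:1 spreading method:
Δσ = qBL/((B+z)(L+z)) = 212×5.1×11/((5.1+6.4)(11+6.4)) = 59.436 kPa
Final effective stress: σ'_f = σ'_0 + Δσ = 56 + 59.436 = 115.44 kPa.
Normally consolidated clay, so the full stress increment lies on the virgin compression line:
S_c = C_c·H/(1+e₀)·log₁₀(σ'_f/σ'_0) = 0.27×5.4/(1+0.9)×log₁₀(115.44/56)
    = 0.76737 × 0.31417 = 0.2411 m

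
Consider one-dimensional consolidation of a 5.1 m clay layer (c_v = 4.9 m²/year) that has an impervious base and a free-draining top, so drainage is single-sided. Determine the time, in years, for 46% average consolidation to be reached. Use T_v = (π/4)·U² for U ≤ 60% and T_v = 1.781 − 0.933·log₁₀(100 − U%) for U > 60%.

t ≈ 0.882 years

Drainage path length: H_d = H = 5.1 m (single drainage).
U ≤ 60%: T_v = (π/4)·U² = (π/4)×0.46² = 0.16619.
t = T_v·H_d²/c_v = 0.16619×5.1²/4.9 = 0.8822 years.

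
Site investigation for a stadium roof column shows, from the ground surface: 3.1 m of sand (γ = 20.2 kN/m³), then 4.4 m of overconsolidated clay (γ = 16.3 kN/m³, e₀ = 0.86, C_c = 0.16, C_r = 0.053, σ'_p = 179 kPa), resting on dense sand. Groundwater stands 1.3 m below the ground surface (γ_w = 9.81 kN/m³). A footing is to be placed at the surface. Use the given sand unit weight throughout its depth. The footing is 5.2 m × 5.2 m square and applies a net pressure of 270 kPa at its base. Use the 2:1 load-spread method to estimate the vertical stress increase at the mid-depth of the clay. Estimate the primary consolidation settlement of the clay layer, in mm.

S_c ≈ 40.9 mm

Mid-depth of clay below the ground surface: z = 3.1 + 4.4/2 = 5.3 m.
Total vertical stress at mid-clay: σ_v = 20.2×3.1 + 16.3×2.2 = 98.48 kPa.
Pore pressure: u = 9.81×(5.3 − 1.3) = 39.24 kPa.
Initial effective stress: σ'_0 = σ_v − u = 98.48 − 39.24 = 59.24 kPa.
Stress increase at mid-clay by the 2:1 spreading method:
Δσ = qBL/((B+z)(L+z)) = 270×5.2×5.2/((5.2+5.3)(5.2+5.3)) = 66.22 kPa
Final effective stress: σ'_f = 59.24 + 66.22 = 125.46 kPa.
σ'_f = 125.46 ≤ σ'_p = 179 kPa, so the clay remains overconsolidated and only the recompression index applies:
S_c = C_r·H/(1+e₀)·log₁₀(σ'_f/σ'_0) = 0.053×4.4/1.86×log₁₀(125.46/59.24)
    = 0.12538 × 0.32589 = 0.04086 m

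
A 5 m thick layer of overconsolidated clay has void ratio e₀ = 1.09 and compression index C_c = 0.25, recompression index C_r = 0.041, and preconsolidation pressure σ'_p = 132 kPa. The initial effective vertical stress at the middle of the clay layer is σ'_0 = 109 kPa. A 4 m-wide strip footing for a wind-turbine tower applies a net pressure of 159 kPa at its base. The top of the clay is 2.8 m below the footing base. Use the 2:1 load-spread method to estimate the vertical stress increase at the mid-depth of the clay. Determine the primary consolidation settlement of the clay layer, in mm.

Mid-depth of clay below the footing base: z = 2.8 + 5/2 = 5.3 m.
Stress increase at mid-clay by the 2:1 spreading method:
Δσ = qB/(B+z) = 159×4/(4+5.3) = 68.387 kPa
Final effective stress: σ'_f = 109 + 68.387 = 177.39 kPa.
σ'_f = 177.39 > σ'_p = 132 kPa, so the stress path crosses the preconsolidation pressure — recompression up to σ'_p, then virgin compression beyond:
S_c = H/(1+e₀)·[C_r·log₁₀(σ'_p/σ'_0) + C_c·log₁₀(σ'_f/σ'_p)]
    = 5/2.09 × [0.041×log₁₀(132/109) + 0.25×log₁₀(177.39/132)]
    = 2.3923 × [0.003409 + 0.032089] = 0.08492 m

S_c ≈ 84.9 mm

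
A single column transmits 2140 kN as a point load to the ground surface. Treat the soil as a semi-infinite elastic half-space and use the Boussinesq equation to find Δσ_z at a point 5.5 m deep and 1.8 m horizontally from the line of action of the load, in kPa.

Δσ_z ≈ 26.2 kPa

Boussinesq vertical stress below a point load on an elastic half-space:
Δσ_z = 3P/(2πz²) · [1 + (r/z)²]^(−5/2)
r/z = 1.8/5.5 = 0.32727; [1+(r/z)²]^(−5/2) = 0.7754.
Δσ_z = 3×2140/(2π×5.5²) × 0.7754 = 33.778 × 0.7754 = 26.19 kPa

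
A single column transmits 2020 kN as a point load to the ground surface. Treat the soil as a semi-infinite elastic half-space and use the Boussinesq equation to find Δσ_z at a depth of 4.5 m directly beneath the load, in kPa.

Δσ_z ≈ 47.6 kPa

Boussinesq vertical stress below a point load on an elastic half-space:
Δσ_z = 3P/(2πz²) · [1 + (r/z)²]^(−5/2)
r/z = 0/4.5 = 0; [1+(r/z)²]^(−5/2) = 1.
Δσ_z = 3×2020/(2π×4.5²) × 1 = 47.629 × 1 = 47.63 kPa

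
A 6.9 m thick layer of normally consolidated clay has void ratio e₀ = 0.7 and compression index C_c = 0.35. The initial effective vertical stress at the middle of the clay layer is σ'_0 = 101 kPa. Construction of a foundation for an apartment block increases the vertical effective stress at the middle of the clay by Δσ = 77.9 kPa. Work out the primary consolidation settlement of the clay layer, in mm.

S_c ≈ 353 mm

Final effective stress: σ'_f = σ'_0 + Δσ = 101 + 77.9 = 178.9 kPa.
Normally consolidated clay, so the full stress increment lies on the virgin compression line:
S_c = C_c·H/(1+e₀)·log₁₀(σ'_f/σ'_0) = 0.35×6.9/(1+0.7)×log₁₀(178.9/101)
    = 1.4206 × 0.24829 = 0.3527 m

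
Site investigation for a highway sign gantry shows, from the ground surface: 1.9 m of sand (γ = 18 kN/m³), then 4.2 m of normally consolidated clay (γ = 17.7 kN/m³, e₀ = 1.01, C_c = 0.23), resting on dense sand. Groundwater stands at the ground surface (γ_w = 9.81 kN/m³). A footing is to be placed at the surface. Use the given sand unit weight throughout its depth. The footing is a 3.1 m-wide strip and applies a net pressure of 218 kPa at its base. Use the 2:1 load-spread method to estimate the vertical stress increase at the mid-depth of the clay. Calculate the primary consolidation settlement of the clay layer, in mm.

S_c ≈ 287 mm

Mid-depth of clay below the ground surface: z = 1.9 + 4.2/2 = 4 m.
Total vertical stress at mid-clay: σ_v = 18×1.9 + 17.7×2.1 = 71.37 kPa.
Pore pressure: u = 9.81×(4 − 0) = 39.24 kPa.
Initial effective stress: σ'_0 = σ_v − u = 71.37 − 39.24 = 32.13 kPa.
Stress increase at mid-clay by the 2:1 spreading method:
Δσ = qB/(B+z) = 218×3.1/(3.1+4) = 95.183 kPa
Final effective stress: σ'_f = σ'_0 + Δσ = 32.13 + 95.183 = 127.31 kPa.
Normally consolidated clay, so the full stress increment lies on the virgin compression line:
S_c = C_c·H/(1+e₀)·log₁₀(σ'_f/σ'_0) = 0.23×4.2/(1+1.01)×log₁₀(127.31/32.13)
    = 0.4806 × 0.59795 = 0.2874 m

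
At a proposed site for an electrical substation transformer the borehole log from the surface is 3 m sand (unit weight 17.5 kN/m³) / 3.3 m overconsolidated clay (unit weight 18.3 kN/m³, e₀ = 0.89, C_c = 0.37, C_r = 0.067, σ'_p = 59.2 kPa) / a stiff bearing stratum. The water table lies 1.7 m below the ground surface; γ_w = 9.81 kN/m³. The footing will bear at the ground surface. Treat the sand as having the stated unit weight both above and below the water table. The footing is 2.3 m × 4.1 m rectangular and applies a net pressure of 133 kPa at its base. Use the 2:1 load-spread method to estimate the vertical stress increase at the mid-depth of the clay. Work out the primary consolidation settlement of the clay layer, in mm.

S_c ≈ 68.9 mm

Mid-depth of clay below the ground surface: z = 3 + 3.3/2 = 4.65 m.
Total vertical stress at mid-clay: σ_v = 17.5×3 + 18.3×1.65 = 82.695 kPa.
Pore pressure: u = 9.81×(4.65 − 1.7) = 28.94 kPa.
Initial effective stress: σ'_0 = σ_v − u = 82.695 − 28.94 = 53.755 kPa.
Stress increase at mid-clay by the 2:1 spreading method:
Δσ = qBL/((B+z)(L+z)) = 133×2.3×4.1/((2.3+4.65)(4.1+4.65)) = 20.624 kPa
Final effective stress: σ'_f = 53.755 + 20.624 = 74.379 kPa.
σ'_f = 74.379 > σ'_p = 59.2 kPa, so the stress path crosses the preconsolidation pressure — recompression up to σ'_p, then virgin compression beyond:
S_c = H/(1+e₀)·[C_r·log₁₀(σ'_p/σ'_0) + C_c·log₁₀(σ'_f/σ'_p)]
    = 3.3/1.89 × [0.067×log₁₀(59.2/53.755) + 0.37×log₁₀(74.379/59.2)]
    = 1.746 × [0.0028075 + 0.036678] = 0.06894 m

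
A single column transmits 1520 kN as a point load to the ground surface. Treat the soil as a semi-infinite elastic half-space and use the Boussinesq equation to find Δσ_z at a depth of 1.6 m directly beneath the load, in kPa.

Boussinesq vertical stress below a point load on an elastic half-space:
Δσ_z = 3P/(2πz²) · [1 + (r/z)²]^(−5/2)
r/z = 0/1.6 = 0; [1+(r/z)²]^(−5/2) = 1.
Δσ_z = 3×1520/(2π×1.6²) × 1 = 283.49 × 1 = 283.5 kPa

Δσ_z ≈ 283 kPa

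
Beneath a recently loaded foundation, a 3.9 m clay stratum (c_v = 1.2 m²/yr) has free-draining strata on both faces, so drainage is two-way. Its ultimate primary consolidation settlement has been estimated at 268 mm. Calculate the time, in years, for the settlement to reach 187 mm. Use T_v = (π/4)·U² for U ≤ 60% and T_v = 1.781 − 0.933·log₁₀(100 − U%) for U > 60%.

t ≈ 1.27 years

Drainage path length: H_d = H/2 = 1.95 m (double drainage).
U = S(t)/S_ult = 187/268 = 0.6978.
U > 60%: T_v = 1.781 − 0.933·log₁₀(100 − 69.776) = 0.39983.
t = T_v·H_d²/c_v = 0.39983×1.95²/1.2 = 1.267 years.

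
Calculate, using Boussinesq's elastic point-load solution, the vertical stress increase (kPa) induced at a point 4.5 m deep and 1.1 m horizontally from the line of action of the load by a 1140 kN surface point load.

Boussinesq vertical stress below a point load on an elastic half-space:
Δσ_z = 3P/(2πz²) · [1 + (r/z)²]^(−5/2)
r/z = 1.1/4.5 = 0.24444; [1+(r/z)²]^(−5/2) = 0.86494.
Δσ_z = 3×1140/(2π×4.5²) × 0.86494 = 26.88 × 0.86494 = 23.25 kPa

Δσ_z ≈ 23.2 kPa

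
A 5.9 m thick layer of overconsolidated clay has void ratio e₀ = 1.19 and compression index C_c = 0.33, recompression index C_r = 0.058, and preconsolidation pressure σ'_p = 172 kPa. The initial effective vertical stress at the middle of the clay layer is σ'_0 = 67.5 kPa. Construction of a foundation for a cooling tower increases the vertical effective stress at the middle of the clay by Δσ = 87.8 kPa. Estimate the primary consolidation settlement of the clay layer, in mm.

Final effective stress: σ'_f = 67.5 + 87.8 = 155.3 kPa.
σ'_f = 155.3 ≤ σ'_p = 172 kPa, so the clay remains overconsolidated and only the recompression index applies:
S_c = C_r·H/(1+e₀)·log₁₀(σ'_f/σ'_0) = 0.058×5.9/2.19×log₁₀(155.3/67.5)
    = 0.15626 × 0.36187 = 0.05655 m

S_c ≈ 56.5 mm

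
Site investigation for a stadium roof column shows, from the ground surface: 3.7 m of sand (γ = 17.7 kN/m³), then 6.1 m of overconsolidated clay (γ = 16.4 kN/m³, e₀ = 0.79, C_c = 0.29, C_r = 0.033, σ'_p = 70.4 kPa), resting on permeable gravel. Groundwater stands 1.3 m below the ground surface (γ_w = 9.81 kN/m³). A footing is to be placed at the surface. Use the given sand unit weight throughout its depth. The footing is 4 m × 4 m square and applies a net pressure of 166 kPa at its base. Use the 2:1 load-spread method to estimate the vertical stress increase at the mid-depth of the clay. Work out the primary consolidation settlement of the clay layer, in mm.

S_c ≈ 87.2 mm

Mid-depth of clay below the ground surface: z = 3.7 + 6.1/2 = 6.75 m.
Total vertical stress at mid-clay: σ_v = 17.7×3.7 + 16.4×3.05 = 115.51 kPa.
Pore pressure: u = 9.81×(6.75 − 1.3) = 53.465 kPa.
Initial effective stress: σ'_0 = σ_v − u = 115.51 − 53.465 = 62.045 kPa.
Stress increase at mid-clay by the 2:1 spreading method:
Δσ = qBL/((B+z)(L+z)) = 166×4×4/((4+6.75)(4+6.75)) = 22.983 kPa
Final effective stress: σ'_f = 62.045 + 22.983 = 85.028 kPa.
σ'_f = 85.028 > σ'_p = 70.4 kPa, so the stress path crosses the preconsolidation pressure — recompression up to σ'_p, then virgin compression beyond:
S_c = H/(1+e₀)·[C_r·log₁₀(σ'_p/σ'_0) + C_c·log₁₀(σ'_f/σ'_p)]
    = 6.1/1.79 × [0.033×log₁₀(70.4/62.045) + 0.29×log₁₀(85.028/70.4)]
    = 3.4078 × [0.0018106 + 0.023777] = 0.0872 m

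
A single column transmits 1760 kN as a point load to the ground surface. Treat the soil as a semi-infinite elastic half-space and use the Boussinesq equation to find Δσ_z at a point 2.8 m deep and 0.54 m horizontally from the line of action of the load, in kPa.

Boussinesq vertical stress below a point load on an elastic half-space:
Δσ_z = 3P/(2πz²) · [1 + (r/z)²]^(−5/2)
r/z = 0.54/2.8 = 0.19286; [1+(r/z)²]^(−5/2) = 0.91275.
Δσ_z = 3×1760/(2π×2.8²) × 0.91275 = 107.19 × 0.91275 = 97.84 kPa

Δσ_z ≈ 97.8 kPa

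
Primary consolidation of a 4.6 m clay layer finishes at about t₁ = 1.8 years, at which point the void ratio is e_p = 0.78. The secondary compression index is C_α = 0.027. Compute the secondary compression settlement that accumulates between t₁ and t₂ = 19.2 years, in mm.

Secondary compression: S_s = C_α·H/(1+e_p)·log₁₀(t₂/t₁)
S_s = 0.027×4.6/(1+0.78)×log₁₀(19.2/1.8)
    = 0.06978 × 1.028 = 0.07173 m

S_s ≈ 71.7 mm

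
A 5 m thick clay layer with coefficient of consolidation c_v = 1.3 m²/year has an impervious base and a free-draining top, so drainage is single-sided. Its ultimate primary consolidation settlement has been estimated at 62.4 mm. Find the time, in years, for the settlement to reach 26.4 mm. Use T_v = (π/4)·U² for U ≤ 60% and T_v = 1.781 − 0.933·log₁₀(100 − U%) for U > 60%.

Drainage path length: H_d = H = 5 m (single drainage).
U = S(t)/S_ult = 26.4/62.4 = 0.4231.
U ≤ 60%: T_v = (π/4)·U² = (π/4)×0.42308² = 0.14058.
t = T_v·H_d²/c_v = 0.14058×5²/1.3 = 2.703 years.

t ≈ 2.7 years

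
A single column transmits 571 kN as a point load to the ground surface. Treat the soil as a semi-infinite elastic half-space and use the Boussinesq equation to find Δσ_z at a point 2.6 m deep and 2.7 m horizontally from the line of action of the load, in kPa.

Δσ_z ≈ 6.48 kPa

Boussinesq vertical stress below a point load on an elastic half-space:
Δσ_z = 3P/(2πz²) · [1 + (r/z)²]^(−5/2)
r/z = 2.7/2.6 = 1.0385; [1+(r/z)²]^(−5/2) = 0.16057.
Δσ_z = 3×571/(2π×2.6²) × 0.16057 = 40.33 × 0.16057 = 6.476 kPa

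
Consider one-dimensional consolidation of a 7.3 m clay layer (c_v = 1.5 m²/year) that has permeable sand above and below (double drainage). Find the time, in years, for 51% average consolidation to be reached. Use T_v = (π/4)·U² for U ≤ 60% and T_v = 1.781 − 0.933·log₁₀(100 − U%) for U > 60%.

t ≈ 1.81 years

Drainage path length: H_d = H/2 = 3.65 m (double drainage).
U ≤ 60%: T_v = (π/4)·U² = (π/4)×0.51² = 0.20428.
t = T_v·H_d²/c_v = 0.20428×3.65²/1.5 = 1.814 years.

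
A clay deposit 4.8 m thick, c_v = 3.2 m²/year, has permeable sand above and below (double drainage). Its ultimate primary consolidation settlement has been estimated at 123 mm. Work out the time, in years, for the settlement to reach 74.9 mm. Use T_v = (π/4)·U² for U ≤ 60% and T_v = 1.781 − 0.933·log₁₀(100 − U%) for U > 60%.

t ≈ 0.532 years

Drainage path length: H_d = H/2 = 2.4 m (double drainage).
U = S(t)/S_ult = 74.9/123 = 0.6089.
U > 60%: T_v = 1.781 − 0.933·log₁₀(100 − 60.894) = 0.29544.
t = T_v·H_d²/c_v = 0.29544×2.4²/3.2 = 0.5318 years.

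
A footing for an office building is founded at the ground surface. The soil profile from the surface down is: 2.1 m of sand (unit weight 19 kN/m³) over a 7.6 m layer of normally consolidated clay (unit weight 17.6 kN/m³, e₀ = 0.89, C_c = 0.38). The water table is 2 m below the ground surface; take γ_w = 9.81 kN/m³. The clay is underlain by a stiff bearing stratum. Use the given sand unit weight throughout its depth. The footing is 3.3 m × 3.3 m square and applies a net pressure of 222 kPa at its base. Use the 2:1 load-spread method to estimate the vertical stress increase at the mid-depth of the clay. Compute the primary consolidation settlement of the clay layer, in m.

Mid-depth of clay below the ground surface: z = 2.1 + 7.6/2 = 5.9 m.
Total vertical stress at mid-clay: σ_v = 19×2.1 + 17.6×3.8 = 106.78 kPa.
Pore pressure: u = 9.81×(5.9 − 2) = 38.259 kPa.
Initial effective stress: σ'_0 = σ_v − u = 106.78 − 38.259 = 68.521 kPa.
Stress increase at mid-clay by the 2:1 spreading method:
Δσ = qBL/((B+z)(L+z)) = 222×3.3×3.3/((3.3+5.9)(3.3+5.9)) = 28.563 kPa
Final effective stress: σ'_f = σ'_0 + Δσ = 68.521 + 28.563 = 97.084 kPa.
Normally consolidated clay, so the full stress increment lies on the virgin compression line:
S_c = C_c·H/(1+e₀)·log₁₀(σ'_f/σ'_0) = 0.38×7.6/(1+0.89)×log₁₀(97.084/68.521)
    = 1.528 × 0.15132 = 0.2312 m

S_c ≈ 0.231 m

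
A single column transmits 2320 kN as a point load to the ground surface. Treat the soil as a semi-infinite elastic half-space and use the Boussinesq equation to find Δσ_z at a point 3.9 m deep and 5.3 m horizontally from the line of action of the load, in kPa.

Δσ_z ≈ 5.33 kPa

Boussinesq vertical stress below a point load on an elastic half-space:
Δσ_z = 3P/(2πz²) · [1 + (r/z)²]^(−5/2)
r/z = 5.3/3.9 = 1.359; [1+(r/z)²]^(−5/2) = 0.073131.
Δσ_z = 3×2320/(2π×3.9²) × 0.073131 = 72.828 × 0.073131 = 5.326 kPa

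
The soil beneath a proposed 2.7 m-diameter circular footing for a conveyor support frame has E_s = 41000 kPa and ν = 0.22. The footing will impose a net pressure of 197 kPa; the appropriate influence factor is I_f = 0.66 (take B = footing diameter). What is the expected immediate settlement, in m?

S_e ≈ 0.00815 m

Immediate (elastic) settlement: S_e = q·B·(1−ν²)/E_s · I_f.
S_e = 197 × 2.7 × (1 − 0.22²) / 41000 × 0.66
    = 197 × 2.7 × 0.9516 / 41000 × 0.66
    = 0.008148 m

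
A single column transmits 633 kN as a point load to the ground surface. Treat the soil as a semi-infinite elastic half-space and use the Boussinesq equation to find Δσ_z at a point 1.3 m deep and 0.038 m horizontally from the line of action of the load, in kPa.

Δσ_z ≈ 178 kPa

Boussinesq vertical stress below a point load on an elastic half-space:
Δσ_z = 3P/(2πz²) · [1 + (r/z)²]^(−5/2)
r/z = 0.038/1.3 = 0.029231; [1+(r/z)²]^(−5/2) = 0.99787.
Δσ_z = 3×633/(2π×1.3²) × 0.99787 = 178.84 × 0.99787 = 178.5 kPa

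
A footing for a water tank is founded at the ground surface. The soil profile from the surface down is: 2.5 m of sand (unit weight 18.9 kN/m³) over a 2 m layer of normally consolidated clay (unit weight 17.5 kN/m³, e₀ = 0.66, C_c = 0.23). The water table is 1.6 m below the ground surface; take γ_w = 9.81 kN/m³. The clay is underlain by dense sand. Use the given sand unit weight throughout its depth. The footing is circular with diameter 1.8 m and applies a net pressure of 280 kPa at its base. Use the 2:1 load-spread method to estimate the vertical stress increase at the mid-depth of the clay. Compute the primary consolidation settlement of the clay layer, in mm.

S_c ≈ 63.9 mm

Mid-depth of clay below the ground surface: z = 2.5 + 2/2 = 3.5 m.
Total vertical stress at mid-clay: σ_v = 18.9×2.5 + 17.5×1 = 64.75 kPa.
Pore pressure: u = 9.81×(3.5 − 1.6) = 18.639 kPa.
Initial effective stress: σ'_0 = σ_v − u = 64.75 − 18.639 = 46.111 kPa.
Stress increase at mid-clay by the 2:1 spreading method:
Δσ ≈ qD²/(D+z)² = 280×1.8²/(1.8+3.5)² = 32.296 kPa
Final effective stress: σ'_f = σ'_0 + Δσ = 46.111 + 32.296 = 78.407 kPa.
Normally consolidated clay, so the full stress increment lies on the virgin compression line:
S_c = C_c·H/(1+e₀)·log₁₀(σ'_f/σ'_0) = 0.23×2/(1+0.66)×log₁₀(78.407/46.111)
    = 0.27711 × 0.23055 = 0.06389 m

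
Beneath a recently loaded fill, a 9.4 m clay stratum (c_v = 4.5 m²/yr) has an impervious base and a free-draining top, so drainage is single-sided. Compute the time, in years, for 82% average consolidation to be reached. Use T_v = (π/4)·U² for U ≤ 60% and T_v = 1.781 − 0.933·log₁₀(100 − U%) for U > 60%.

Drainage path length: H_d = H = 9.4 m (single drainage).
U > 60%: T_v = 1.781 − 0.933·log₁₀(100 − 82) = 0.60983.
t = T_v·H_d²/c_v = 0.60983×9.4²/4.5 = 11.97 years.

t ≈ 12 years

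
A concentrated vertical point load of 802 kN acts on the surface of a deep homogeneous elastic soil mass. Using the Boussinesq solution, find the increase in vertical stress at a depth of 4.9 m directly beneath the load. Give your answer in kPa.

Boussinesq vertical stress below a point load on an elastic half-space:
Δσ_z = 3P/(2πz²) · [1 + (r/z)²]^(−5/2)
r/z = 0/4.9 = 0; [1+(r/z)²]^(−5/2) = 1.
Δσ_z = 3×802/(2π×4.9²) × 1 = 15.949 × 1 = 15.95 kPa

Δσ_z ≈ 15.9 kPa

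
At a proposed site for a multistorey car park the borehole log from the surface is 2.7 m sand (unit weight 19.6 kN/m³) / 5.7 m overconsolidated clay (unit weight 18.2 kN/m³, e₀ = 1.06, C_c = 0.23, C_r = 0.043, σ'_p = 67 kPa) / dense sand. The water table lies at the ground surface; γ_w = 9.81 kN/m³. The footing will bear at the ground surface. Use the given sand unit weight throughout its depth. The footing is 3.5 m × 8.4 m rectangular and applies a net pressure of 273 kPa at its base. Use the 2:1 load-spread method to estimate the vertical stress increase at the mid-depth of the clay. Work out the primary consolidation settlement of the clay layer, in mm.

S_c ≈ 161 mm

Mid-depth of clay below the ground surface: z = 2.7 + 5.7/2 = 5.55 m.
Total vertical stress at mid-clay: σ_v = 19.6×2.7 + 18.2×2.85 = 104.79 kPa.
Pore pressure: u = 9.81×(5.55 − 0) = 54.446 kPa.
Initial effective stress: σ'_0 = σ_v − u = 104.79 − 54.446 = 50.344 kPa.
Stress increase at mid-clay by the 2:1 spreading method:
Δσ = qBL/((B+z)(L+z)) = 273×3.5×8.4/((3.5+5.55)(8.4+5.55)) = 63.575 kPa
Final effective stress: σ'_f = 50.344 + 63.575 = 113.92 kPa.
σ'_f = 113.92 > σ'_p = 67 kPa, so the stress path crosses the preconsolidation pressure — recompression up to σ'_p, then virgin compression beyond:
S_c = H/(1+e₀)·[C_r·log₁₀(σ'_p/σ'_0) + C_c·log₁₀(σ'_f/σ'_p)]
    = 5.7/2.06 × [0.043×log₁₀(67/50.344) + 0.23×log₁₀(113.92/67)]
    = 2.767 × [0.0053375 + 0.053021] = 0.1615 m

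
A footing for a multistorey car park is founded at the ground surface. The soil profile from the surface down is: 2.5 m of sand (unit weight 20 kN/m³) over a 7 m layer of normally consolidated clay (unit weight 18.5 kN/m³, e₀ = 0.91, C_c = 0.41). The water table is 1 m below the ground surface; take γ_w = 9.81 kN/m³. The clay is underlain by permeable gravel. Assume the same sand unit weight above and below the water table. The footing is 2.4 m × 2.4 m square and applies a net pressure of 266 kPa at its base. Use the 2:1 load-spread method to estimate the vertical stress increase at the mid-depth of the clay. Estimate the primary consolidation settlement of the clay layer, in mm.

Mid-depth of clay below the ground surface: z = 2.5 + 7/2 = 6 m.
Total vertical stress at mid-clay: σ_v = 20×2.5 + 18.5×3.5 = 114.75 kPa.
Pore pressure: u = 9.81×(6 − 1) = 49.05 kPa.
Initial effective stress: σ'_0 = σ_v − u = 114.75 − 49.05 = 65.7 kPa.
Stress increase at mid-clay by the 2:1 spreading method:
Δσ = qBL/((B+z)(L+z)) = 266×2.4×2.4/((2.4+6)(2.4+6)) = 21.714 kPa
Final effective stress: σ'_f = σ'_0 + Δσ = 65.7 + 21.714 = 87.414 kPa.
Normally consolidated clay, so the full stress increment lies on the virgin compression line:
S_c = C_c·H/(1+e₀)·log₁₀(σ'_f/σ'_0) = 0.41×7/(1+0.91)×log₁₀(87.414/65.7)
    = 1.5026 × 0.12402 = 0.1864 m

S_c ≈ 186 mm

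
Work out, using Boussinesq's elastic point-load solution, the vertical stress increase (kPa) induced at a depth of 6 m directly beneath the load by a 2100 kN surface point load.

Boussinesq vertical stress below a point load on an elastic half-space:
Δσ_z = 3P/(2πz²) · [1 + (r/z)²]^(−5/2)
r/z = 0/6 = 0; [1+(r/z)²]^(−5/2) = 1.
Δσ_z = 3×2100/(2π×6²) × 1 = 27.852 × 1 = 27.85 kPa

Δσ_z ≈ 27.9 kPa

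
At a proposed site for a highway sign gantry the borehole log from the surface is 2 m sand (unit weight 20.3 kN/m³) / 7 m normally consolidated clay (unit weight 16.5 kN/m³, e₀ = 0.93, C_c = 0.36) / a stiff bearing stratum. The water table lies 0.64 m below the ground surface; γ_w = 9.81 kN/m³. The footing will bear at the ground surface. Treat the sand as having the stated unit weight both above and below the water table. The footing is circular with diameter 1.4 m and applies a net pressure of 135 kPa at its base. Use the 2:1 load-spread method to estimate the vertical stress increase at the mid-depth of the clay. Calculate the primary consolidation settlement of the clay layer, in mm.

S_c ≈ 59 mm

Mid-depth of clay below the ground surface: z = 2 + 7/2 = 5.5 m.
Total vertical stress at mid-clay: σ_v = 20.3×2 + 16.5×3.5 = 98.35 kPa.
Pore pressure: u = 9.81×(5.5 − 0.64) = 47.677 kPa.
Initial effective stress: σ'_0 = σ_v − u = 98.35 − 47.677 = 50.673 kPa.
Stress increase at mid-clay by the 2:1 spreading method:
Δσ ≈ qD²/(D+z)² = 135×1.4²/(1.4+5.5)² = 5.5577 kPa
Final effective stress: σ'_f = σ'_0 + Δσ = 50.673 + 5.5577 = 56.231 kPa.
Normally consolidated clay, so the full stress increment lies on the virgin compression line:
S_c = C_c·H/(1+e₀)·log₁₀(σ'_f/σ'_0) = 0.36×7/(1+0.93)×log₁₀(56.231/50.673)
    = 1.3057 × 0.045199 = 0.05902 m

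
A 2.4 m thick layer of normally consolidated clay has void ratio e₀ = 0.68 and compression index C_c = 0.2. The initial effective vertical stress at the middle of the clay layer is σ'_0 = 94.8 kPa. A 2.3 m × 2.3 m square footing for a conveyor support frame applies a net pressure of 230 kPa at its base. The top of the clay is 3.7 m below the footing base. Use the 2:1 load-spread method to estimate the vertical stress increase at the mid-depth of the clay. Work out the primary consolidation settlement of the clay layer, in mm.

Mid-depth of clay below the footing base: z = 3.7 + 2.4/2 = 4.9 m.
Stress increase at mid-clay by the 2:1 spreading method:
Δσ = qBL/((B+z)(L+z)) = 230×2.3×2.3/((2.3+4.9)(2.3+4.9)) = 23.47 kPa
Final effective stress: σ'_f = σ'_0 + Δσ = 94.8 + 23.47 = 118.27 kPa.
Normally consolidated clay, so the full stress increment lies on the virgin compression line:
S_c = C_c·H/(1+e₀)·log₁₀(σ'_f/σ'_0) = 0.2×2.4/(1+0.68)×log₁₀(118.27/94.8)
    = 0.28571 × 0.096066 = 0.02745 m

S_c ≈ 27.4 mm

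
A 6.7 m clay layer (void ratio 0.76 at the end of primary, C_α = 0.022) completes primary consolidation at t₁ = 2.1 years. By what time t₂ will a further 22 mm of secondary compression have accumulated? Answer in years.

S_s = C_α·H/(1+e_p)·log₁₀(t₂/t₁) ⇒ log₁₀(t₂/t₁) = S_s·(1+e_p)/(C_α·H).
log₁₀(t₂/t₁) = 0.022 × (1+0.76) / (0.022×6.7) = 0.2627
t₂ = t₁ × 10^0.2627 = 2.1 × 1.831 = 3.845 years

t₂ ≈ 3.85 years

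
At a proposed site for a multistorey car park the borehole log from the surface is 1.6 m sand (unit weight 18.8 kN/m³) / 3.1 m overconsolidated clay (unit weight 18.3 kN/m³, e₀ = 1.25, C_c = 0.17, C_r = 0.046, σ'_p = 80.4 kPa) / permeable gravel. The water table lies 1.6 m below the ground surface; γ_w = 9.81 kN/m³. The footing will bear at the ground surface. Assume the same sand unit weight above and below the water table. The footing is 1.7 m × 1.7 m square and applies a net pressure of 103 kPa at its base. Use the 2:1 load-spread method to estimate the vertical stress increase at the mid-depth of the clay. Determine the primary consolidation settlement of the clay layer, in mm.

S_c ≈ 7.07 mm

Mid-depth of clay below the ground surface: z = 1.6 + 3.1/2 = 3.15 m.
Total vertical stress at mid-clay: σ_v = 18.8×1.6 + 18.3×1.55 = 58.445 kPa.
Pore pressure: u = 9.81×(3.15 − 1.6) = 15.206 kPa.
Initial effective stress: σ'_0 = σ_v − u = 58.445 − 15.206 = 43.239 kPa.
Stress increase at mid-clay by the 2:1 spreading method:
Δσ = qBL/((B+z)(L+z)) = 103×1.7×1.7/((1.7+3.15)(1.7+3.15)) = 12.655 kPa
Final effective stress: σ'_f = 43.239 + 12.655 = 55.894 kPa.
σ'_f = 55.894 ≤ σ'_p = 80.4 kPa, so the clay remains overconsolidated and only the recompression index applies:
S_c = C_r·H/(1+e₀)·log₁₀(σ'_f/σ'_0) = 0.046×3.1/2.25×log₁₀(55.894/43.239)
    = 0.063379 × 0.11149 = 0.007066 m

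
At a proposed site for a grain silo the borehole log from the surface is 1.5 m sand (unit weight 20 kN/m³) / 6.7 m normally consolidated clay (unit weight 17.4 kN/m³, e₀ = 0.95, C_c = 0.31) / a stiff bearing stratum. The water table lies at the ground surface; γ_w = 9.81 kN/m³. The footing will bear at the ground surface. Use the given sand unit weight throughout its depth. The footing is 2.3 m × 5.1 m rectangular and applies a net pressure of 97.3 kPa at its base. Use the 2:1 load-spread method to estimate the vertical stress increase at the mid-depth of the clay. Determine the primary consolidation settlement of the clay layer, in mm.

Mid-depth of clay below the ground surface: z = 1.5 + 6.7/2 = 4.85 m.
Total vertical stress at mid-clay: σ_v = 20×1.5 + 17.4×3.35 = 88.29 kPa.
Pore pressure: u = 9.81×(4.85 − 0) = 47.578 kPa.
Initial effective stress: σ'_0 = σ_v − u = 88.29 − 47.578 = 40.712 kPa.
Stress increase at mid-clay by the 2:1 spreading method:
Δσ = qBL/((B+z)(L+z)) = 97.3×2.3×5.1/((2.3+4.85)(5.1+4.85)) = 16.043 kPa
Final effective stress: σ'_f = σ'_0 + Δσ = 40.712 + 16.043 = 56.755 kPa.
Normally consolidated clay, so the full stress increment lies on the virgin compression line:
S_c = C_c·H/(1+e₀)·log₁₀(σ'_f/σ'_0) = 0.31×6.7/(1+0.95)×log₁₀(56.755/40.712)
    = 1.0651 × 0.14428 = 0.1537 m

S_c ≈ 154 mm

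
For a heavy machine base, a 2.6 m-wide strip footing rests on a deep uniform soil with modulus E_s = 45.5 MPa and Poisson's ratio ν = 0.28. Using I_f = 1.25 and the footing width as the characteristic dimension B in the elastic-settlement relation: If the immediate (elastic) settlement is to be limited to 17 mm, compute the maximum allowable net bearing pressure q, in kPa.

E_s = 45.5 MPa = 45500 kPa.
S_e = q·B·(1−ν²)/E_s · I_f  ⇒  q = S_e·E_s / (B·(1−ν²)·I_f).
q = 0.017 × 45500 / (2.6 × 0.9216 × 1.25) = 258.2 kPa

q ≈ 258 kPa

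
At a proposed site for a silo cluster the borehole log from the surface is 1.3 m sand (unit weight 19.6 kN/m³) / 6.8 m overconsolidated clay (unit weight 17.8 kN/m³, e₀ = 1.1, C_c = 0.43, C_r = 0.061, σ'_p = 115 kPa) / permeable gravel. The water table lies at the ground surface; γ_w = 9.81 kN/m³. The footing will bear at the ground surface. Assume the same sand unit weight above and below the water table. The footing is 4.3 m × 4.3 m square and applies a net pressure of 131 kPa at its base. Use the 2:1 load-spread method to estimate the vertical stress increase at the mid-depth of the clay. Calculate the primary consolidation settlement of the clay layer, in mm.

Mid-depth of clay below the ground surface: z = 1.3 + 6.8/2 = 4.7 m.
Total vertical stress at mid-clay: σ_v = 19.6×1.3 + 17.8×3.4 = 86 kPa.
Pore pressure: u = 9.81×(4.7 − 0) = 46.107 kPa.
Initial effective stress: σ'_0 = σ_v − u = 86 − 46.107 = 39.893 kPa.
Stress increase at mid-clay by the 2:1 spreading method:
Δσ = qBL/((B+z)(L+z)) = 131×4.3×4.3/((4.3+4.7)(4.3+4.7)) = 29.904 kPa
Final effective stress: σ'_f = 39.893 + 29.904 = 69.797 kPa.
σ'_f = 69.797 ≤ σ'_p = 115 kPa, so the clay remains overconsolidated and only the recompression index applies:
S_c = C_r·H/(1+e₀)·log₁₀(σ'_f/σ'_0) = 0.061×6.8/2.1×log₁₀(69.797/39.893)
    = 0.19752 × 0.24294 = 0.04799 m

S_c ≈ 48 mm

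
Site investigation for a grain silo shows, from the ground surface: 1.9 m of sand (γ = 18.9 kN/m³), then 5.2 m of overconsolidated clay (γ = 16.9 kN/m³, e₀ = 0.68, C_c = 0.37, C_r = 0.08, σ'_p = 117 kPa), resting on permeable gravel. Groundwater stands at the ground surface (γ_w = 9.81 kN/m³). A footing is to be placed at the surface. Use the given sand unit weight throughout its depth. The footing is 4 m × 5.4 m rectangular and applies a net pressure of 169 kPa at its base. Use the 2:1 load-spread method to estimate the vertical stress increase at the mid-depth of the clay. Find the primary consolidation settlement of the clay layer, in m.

Mid-depth of clay below the ground surface: z = 1.9 + 5.2/2 = 4.5 m.
Total vertical stress at mid-clay: σ_v = 18.9×1.9 + 16.9×2.6 = 79.85 kPa.
Pore pressure: u = 9.81×(4.5 − 0) = 44.145 kPa.
Initial effective stress: σ'_0 = σ_v − u = 79.85 − 44.145 = 35.705 kPa.
Stress increase at mid-clay by the 2:1 spreading method:
Δσ = qBL/((B+z)(L+z)) = 169×4×5.4/((4+4.5)(5.4+4.5)) = 43.38 kPa
Final effective stress: σ'_f = 35.705 + 43.38 = 79.085 kPa.
σ'_f = 79.085 ≤ σ'_p = 117 kPa, so the clay remains overconsolidated and only the recompression index applies:
S_c = C_r·H/(1+e₀)·log₁₀(σ'_f/σ'_0) = 0.08×5.2/1.68×log₁₀(79.085/35.705)
    = 0.24762 × 0.34537 = 0.08552 m

S_c ≈ 0.0855 m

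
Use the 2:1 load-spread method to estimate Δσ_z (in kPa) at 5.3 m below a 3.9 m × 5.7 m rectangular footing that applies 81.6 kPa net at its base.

Δσ_z ≈ 17.9 kPa

By the 2:1 method the load spreads at 1 horizontal : 2 vertical, so at depth z the loaded area has grown by z in each plan dimension:
Δσ = qBL/((B+z)(L+z)) = 81.6×3.9×5.7/((3.9+5.3)(5.7+5.3)) = 17.925 kPa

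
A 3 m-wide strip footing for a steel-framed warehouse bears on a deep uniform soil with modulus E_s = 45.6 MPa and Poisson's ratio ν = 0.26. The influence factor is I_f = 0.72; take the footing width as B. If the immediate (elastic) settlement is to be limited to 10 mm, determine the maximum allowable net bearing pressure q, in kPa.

q ≈ 226 kPa

E_s = 45.6 MPa = 45600 kPa.
S_e = q·B·(1−ν²)/E_s · I_f  ⇒  q = S_e·E_s / (B·(1−ν²)·I_f).
q = 0.01 × 45600 / (3 × 0.9324 × 0.72) = 226.4 kPa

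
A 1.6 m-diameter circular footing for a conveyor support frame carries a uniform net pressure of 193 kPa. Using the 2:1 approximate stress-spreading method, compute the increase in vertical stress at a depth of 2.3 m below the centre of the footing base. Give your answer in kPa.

Δσ_z ≈ 32.5 kPa

By the 2:1 method the load spreads at 1 horizontal : 2 vertical, so at depth z the loaded area has grown by z in each plan dimension:
Δσ ≈ qD²/(D+z)² = 193×1.6²/(1.6+2.3)² = 32.484 kPa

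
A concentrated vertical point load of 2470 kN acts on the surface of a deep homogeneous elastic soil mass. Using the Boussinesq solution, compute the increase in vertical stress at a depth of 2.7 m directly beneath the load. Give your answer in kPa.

Boussinesq vertical stress below a point load on an elastic half-space:
Δσ_z = 3P/(2πz²) · [1 + (r/z)²]^(−5/2)
r/z = 0/2.7 = 0; [1+(r/z)²]^(−5/2) = 1.
Δσ_z = 3×2470/(2π×2.7²) × 1 = 161.77 × 1 = 161.8 kPa

Δσ_z ≈ 162 kPa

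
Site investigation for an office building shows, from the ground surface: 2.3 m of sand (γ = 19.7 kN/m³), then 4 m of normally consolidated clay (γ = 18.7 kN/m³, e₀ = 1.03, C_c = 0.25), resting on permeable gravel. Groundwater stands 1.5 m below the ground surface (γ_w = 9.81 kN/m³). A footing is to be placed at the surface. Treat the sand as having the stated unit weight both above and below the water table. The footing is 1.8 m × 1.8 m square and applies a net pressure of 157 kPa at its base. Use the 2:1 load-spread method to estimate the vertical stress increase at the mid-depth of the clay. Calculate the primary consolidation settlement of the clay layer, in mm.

S_c ≈ 47.3 mm

Mid-depth of clay below the ground surface: z = 2.3 + 4/2 = 4.3 m.
Total vertical stress at mid-clay: σ_v = 19.7×2.3 + 18.7×2 = 82.71 kPa.
Pore pressure: u = 9.81×(4.3 − 1.5) = 27.468 kPa.
Initial effective stress: σ'_0 = σ_v − u = 82.71 − 27.468 = 55.242 kPa.
Stress increase at mid-clay by the 2:1 spreading method:
Δσ = qBL/((B+z)(L+z)) = 157×1.8×1.8/((1.8+4.3)(1.8+4.3)) = 13.671 kPa
Final effective stress: σ'_f = σ'_0 + Δσ = 55.242 + 13.671 = 68.913 kPa.
Normally consolidated clay, so the full stress increment lies on the virgin compression line:
S_c = C_c·H/(1+e₀)·log₁₀(σ'_f/σ'_0) = 0.25×4/(1+1.03)×log₁₀(68.913/55.242)
    = 0.49261 × 0.096032 = 0.04731 m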